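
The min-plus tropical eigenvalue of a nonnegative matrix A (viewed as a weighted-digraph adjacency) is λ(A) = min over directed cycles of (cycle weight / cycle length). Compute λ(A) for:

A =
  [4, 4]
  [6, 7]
λ(A) = 4

Enumerate directed cycles and compute their means (weight / length). Sample:
  cycle 0 → 0: weight = 4, length = 1, mean = 4/1 ≈ 4.000
  cycle 1 → 1: weight = 7, length = 1, mean = 7/1 ≈ 7.000
  cycle 0 → 1 → 0: weight = 10, length = 2, mean = 10/2 ≈ 5.000
  cycle 1 → 0 → 1: weight = 10, length = 2, mean = 10/2 ≈ 5.000
Minimum mean = 4.000, attained e.g. along the cycle 0 → 0 with weight 4 and length 1. So λ(A) = 4/1 = 4.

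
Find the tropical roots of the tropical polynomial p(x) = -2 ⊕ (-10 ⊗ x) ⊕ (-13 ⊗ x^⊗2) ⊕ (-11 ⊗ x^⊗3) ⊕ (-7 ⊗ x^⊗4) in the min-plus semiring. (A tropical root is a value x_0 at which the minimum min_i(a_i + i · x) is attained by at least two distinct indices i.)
Roots: {-4, -2, 3, 8}

Each tropical root is a break point of the lower envelope of the lines y = a_i + i · x (there are 5 lines, with slopes 0, 1, ..., 4). Only the lines that attain the minimum somewhere contribute to roots; other lines are dominated. Here the surviving (envelope) indices are i = 4, i = 3, i = 2, i = 1, i = 0.
Intersections between consecutive envelope lines give the roots: for adjacent envelope indices i < j the intersection is x = (a_i − a_j) / (j − i). Reading off the sorted break points: {-4, -2, 3, 8}.
Verification: at each break x_0, at least two indices attain the minimum of min_i(a_i + i · x_0).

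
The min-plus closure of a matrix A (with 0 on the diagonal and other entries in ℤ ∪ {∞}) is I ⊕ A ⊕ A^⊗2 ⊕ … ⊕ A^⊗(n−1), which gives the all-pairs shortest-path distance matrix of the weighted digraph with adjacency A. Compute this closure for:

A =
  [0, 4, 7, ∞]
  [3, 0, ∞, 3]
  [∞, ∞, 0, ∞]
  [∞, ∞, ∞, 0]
Closure =
  [0, 4, 7, 7]
  [3, 0, 10, 3]
  [∞, ∞, 0, ∞]
  [∞, ∞, ∞, 0]

This is the Floyd-Warshall all-pairs shortest-path computation. For each intermediate vertex k = 0, 1, …, 3, update dist[i][j] ← min(dist[i][j], dist[i][k] + dist[k][j]). The final matrix gives, for each (i, j), the minimum total weight of any directed path from i to j (possibly empty when i = j).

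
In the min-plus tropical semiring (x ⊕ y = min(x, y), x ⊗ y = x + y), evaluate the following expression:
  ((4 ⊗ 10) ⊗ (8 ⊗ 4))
((4 ⊗ 10) ⊗ (8 ⊗ 4)) = 26

Expand innermost to outermost. Recall ⊕ takes the minimum of its arguments and ⊗ takes their sum. Working out the expression ((4 ⊗ 10) ⊗ (8 ⊗ 4)) gives 26.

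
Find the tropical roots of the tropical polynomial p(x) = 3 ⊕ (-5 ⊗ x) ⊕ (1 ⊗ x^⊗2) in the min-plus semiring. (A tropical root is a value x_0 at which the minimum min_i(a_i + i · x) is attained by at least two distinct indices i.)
Roots: {-6, 8}

Each tropical root is a break point of the lower envelope of the lines y = a_i + i · x (there are 3 lines, with slopes 0, 1, ..., 2). Only the lines that attain the minimum somewhere contribute to roots; other lines are dominated. Here the surviving (envelope) indices are i = 2, i = 1, i = 0.
Intersections between consecutive envelope lines give the roots: for adjacent envelope indices i < j the intersection is x = (a_i − a_j) / (j − i). Reading off the sorted break points: {-6, 8}.
Verification: at each break x_0, at least two indices attain the minimum of min_i(a_i + i · x_0).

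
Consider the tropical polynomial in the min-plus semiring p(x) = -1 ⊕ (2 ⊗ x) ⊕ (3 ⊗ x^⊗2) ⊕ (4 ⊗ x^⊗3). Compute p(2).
p(2) = -1

A tropical monomial a ⊗ x^⊗i evaluates to a + i · x. Evaluating each term at x = 2:
  Term 0 contributes -1 + 0 · 2 = -1
  Term 1 contributes 2 + 1 · 2 = 4
  Term 2 contributes 3 + 2 · 2 = 7
  Term 3 contributes 4 + 3 · 2 = 10
p(2) = ⊕ of these = min[-1, 4, 7, 10] = -1.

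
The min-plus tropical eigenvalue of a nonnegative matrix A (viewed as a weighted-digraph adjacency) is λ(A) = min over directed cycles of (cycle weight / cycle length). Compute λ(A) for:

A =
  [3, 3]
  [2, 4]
λ(A) = 5/2

Enumerate directed cycles and compute their means (weight / length). Sample:
  cycle 0 → 0: weight = 3, length = 1, mean = 3/1 ≈ 3.000
  cycle 1 → 1: weight = 4, length = 1, mean = 4/1 ≈ 4.000
  cycle 0 → 1 → 0: weight = 5, length = 2, mean = 5/2 ≈ 2.500
  cycle 1 → 0 → 1: weight = 5, length = 2, mean = 5/2 ≈ 2.500
Minimum mean = 2.500, attained e.g. along the cycle 0 → 1 → 0 with weight 5 and length 2. So λ(A) = 5/2 = 5/2.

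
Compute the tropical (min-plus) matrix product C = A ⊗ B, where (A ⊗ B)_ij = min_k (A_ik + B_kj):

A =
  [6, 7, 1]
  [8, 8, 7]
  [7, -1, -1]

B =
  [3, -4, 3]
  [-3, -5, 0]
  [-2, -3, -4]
A ⊗ B =
  [-1, -2, -3]
  [5, 3, 3]
  [-4, -6, -5]

Apply the min-plus product entry-by-entry:
  C[0][0] = min over k of (A[0][0] + B[0][0] = 6 + 3 = 9, A[0][1] + B[1][0] = 7 + -3 = 4, A[0][2] + B[2][0] = 1 + -2 = -1) = -1 (attained at k = 2)
  C[0][1] = min over k of (A[0][0] + B[0][1] = 6 + -4 = 2, A[0][1] + B[1][1] = 7 + -5 = 2, A[0][2] + B[2][1] = 1 + -3 = -2) = -2 (attained at k = 2)
  C[0][2] = min over k of (A[0][0] + B[0][2] = 6 + 3 = 9, A[0][1] + B[1][2] = 7 + 0 = 7, A[0][2] + B[2][2] = 1 + -4 = -3) = -3 (attained at k = 2)
  C[1][0] = min over k of (A[1][0] + B[0][0] = 8 + 3 = 11, A[1][1] + B[1][0] = 8 + -3 = 5, A[1][2] + B[2][0] = 7 + -2 = 5) = 5 (attained at k = 1)
  C[1][1] = min over k of (A[1][0] + B[0][1] = 8 + -4 = 4, A[1][1] + B[1][1] = 8 + -5 = 3, A[1][2] + B[2][1] = 7 + -3 = 4) = 3 (attained at k = 1)
  C[1][2] = min over k of (A[1][0] + B[0][2] = 8 + 3 = 11, A[1][1] + B[1][2] = 8 + 0 = 8, A[1][2] + B[2][2] = 7 + -4 = 3) = 3 (attained at k = 2)
  C[2][0] = min over k of (A[2][0] + B[0][0] = 7 + 3 = 10, A[2][1] + B[1][0] = -1 + -3 = -4, A[2][2] + B[2][0] = -1 + -2 = -3) = -4 (attained at k = 1)
  C[2][1] = min over k of (A[2][0] + B[0][1] = 7 + -4 = 3, A[2][1] + B[1][1] = -1 + -5 = -6, A[2][2] + B[2][1] = -1 + -3 = -4) = -6 (attained at k = 1)
  C[2][2] = min over k of (A[2][0] + B[0][2] = 7 + 3 = 10, A[2][1] + B[1][2] = -1 + 0 = -1, A[2][2] + B[2][2] = -1 + -4 = -5) = -5 (attained at k = 2)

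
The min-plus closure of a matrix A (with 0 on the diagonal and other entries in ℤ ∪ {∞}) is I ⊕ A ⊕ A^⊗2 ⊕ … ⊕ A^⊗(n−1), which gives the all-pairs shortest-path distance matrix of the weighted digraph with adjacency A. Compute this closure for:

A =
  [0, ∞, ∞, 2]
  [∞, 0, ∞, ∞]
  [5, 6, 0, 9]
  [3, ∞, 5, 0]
Closure =
  [0, 13, 7, 2]
  [∞, 0, ∞, ∞]
  [5, 6, 0, 7]
  [3, 11, 5, 0]

This is the Floyd-Warshall all-pairs shortest-path computation. For each intermediate vertex k = 0, 1, …, 3, update dist[i][j] ← min(dist[i][j], dist[i][k] + dist[k][j]). The final matrix gives, for each (i, j), the minimum total weight of any directed path from i to j (possibly empty when i = j).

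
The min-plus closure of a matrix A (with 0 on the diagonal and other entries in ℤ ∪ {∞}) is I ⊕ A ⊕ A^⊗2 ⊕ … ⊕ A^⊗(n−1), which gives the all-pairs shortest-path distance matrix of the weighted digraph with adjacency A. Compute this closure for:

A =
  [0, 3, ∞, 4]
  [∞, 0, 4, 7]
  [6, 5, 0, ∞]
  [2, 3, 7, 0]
Closure =
  [0, 3, 7, 4]
  [9, 0, 4, 7]
  [6, 5, 0, 10]
  [2, 3, 7, 0]

This is the Floyd-Warshall all-pairs shortest-path computation. For each intermediate vertex k = 0, 1, …, 3, update dist[i][j] ← min(dist[i][j], dist[i][k] + dist[k][j]). The final matrix gives, for each (i, j), the minimum total weight of any directed path from i to j (possibly empty when i = j).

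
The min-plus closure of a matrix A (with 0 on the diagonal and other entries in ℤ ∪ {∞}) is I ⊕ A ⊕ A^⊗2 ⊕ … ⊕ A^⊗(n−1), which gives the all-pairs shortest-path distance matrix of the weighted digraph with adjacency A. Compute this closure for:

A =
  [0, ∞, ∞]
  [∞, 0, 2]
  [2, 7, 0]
Closure =
  [0, ∞, ∞]
  [4, 0, 2]
  [2, 7, 0]

This is the Floyd-Warshall all-pairs shortest-path computation. For each intermediate vertex k = 0, 1, …, 2, update dist[i][j] ← min(dist[i][j], dist[i][k] + dist[k][j]). The final matrix gives, for each (i, j), the minimum total weight of any directed path from i to j (possibly empty when i = j).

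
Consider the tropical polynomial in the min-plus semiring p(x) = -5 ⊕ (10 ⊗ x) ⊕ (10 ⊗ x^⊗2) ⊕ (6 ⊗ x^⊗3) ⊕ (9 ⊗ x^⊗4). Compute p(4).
p(4) = -5

A tropical monomial a ⊗ x^⊗i evaluates to a + i · x. Evaluating each term at x = 4:
  Term 0 contributes -5 + 0 · 4 = -5
  Term 1 contributes 10 + 1 · 4 = 14
  Term 2 contributes 10 + 2 · 4 = 18
  Term 3 contributes 6 + 3 · 4 = 18
  Term 4 contributes 9 + 4 · 4 = 25
p(4) = ⊕ of these = min[-5, 14, 18, 18, 25] = -5.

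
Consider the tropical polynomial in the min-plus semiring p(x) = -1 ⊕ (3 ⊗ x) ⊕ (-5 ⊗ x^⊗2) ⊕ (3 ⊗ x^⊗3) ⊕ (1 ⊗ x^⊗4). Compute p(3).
p(3) = -1

A tropical monomial a ⊗ x^⊗i evaluates to a + i · x. Evaluating each term at x = 3:
  Term 0 contributes -1 + 0 · 3 = -1
  Term 1 contributes 3 + 1 · 3 = 6
  Term 2 contributes -5 + 2 · 3 = 1
  Term 3 contributes 3 + 3 · 3 = 12
  Term 4 contributes 1 + 4 · 3 = 13
p(3) = ⊕ of these = min[-1, 6, 1, 12, 13] = -1.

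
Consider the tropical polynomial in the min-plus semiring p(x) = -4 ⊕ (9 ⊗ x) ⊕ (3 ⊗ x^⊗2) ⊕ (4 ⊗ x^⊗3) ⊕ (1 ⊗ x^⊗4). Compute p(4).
p(4) = -4

A tropical monomial a ⊗ x^⊗i evaluates to a + i · x. Evaluating each term at x = 4:
  Term 0 contributes -4 + 0 · 4 = -4
  Term 1 contributes 9 + 1 · 4 = 13
  Term 2 contributes 3 + 2 · 4 = 11
  Term 3 contributes 4 + 3 · 4 = 16
  Term 4 contributes 1 + 4 · 4 = 17
p(4) = ⊕ of these = min[-4, 13, 11, 16, 17] = -4.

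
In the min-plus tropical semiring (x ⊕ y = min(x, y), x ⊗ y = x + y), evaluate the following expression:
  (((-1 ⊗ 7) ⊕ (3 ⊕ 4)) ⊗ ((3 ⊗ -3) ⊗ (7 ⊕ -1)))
(((-1 ⊗ 7) ⊕ (3 ⊕ 4)) ⊗ ((3 ⊗ -3) ⊗ (7 ⊕ -1))) = 2

Expand innermost to outermost. Recall ⊕ takes the minimum of its arguments and ⊗ takes their sum. Working out the expression (((-1 ⊗ 7) ⊕ (3 ⊕ 4)) ⊗ ((3 ⊗ -3) ⊗ (7 ⊕ -1))) gives 2.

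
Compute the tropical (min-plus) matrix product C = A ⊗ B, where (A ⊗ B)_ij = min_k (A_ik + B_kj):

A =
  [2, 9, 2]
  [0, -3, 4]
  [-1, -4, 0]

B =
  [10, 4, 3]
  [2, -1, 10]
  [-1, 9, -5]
A ⊗ B =
  [1, 6, -3]
  [-1, -4, -1]
  [-2, -5, -5]

Apply the min-plus product entry-by-entry:
  C[0][0] = min over k of (A[0][0] + B[0][0] = 2 + 10 = 12, A[0][1] + B[1][0] = 9 + 2 = 11, A[0][2] + B[2][0] = 2 + -1 = 1) = 1 (attained at k = 2)
  C[0][1] = min over k of (A[0][0] + B[0][1] = 2 + 4 = 6, A[0][1] + B[1][1] = 9 + -1 = 8, A[0][2] + B[2][1] = 2 + 9 = 11) = 6 (attained at k = 0)
  C[0][2] = min over k of (A[0][0] + B[0][2] = 2 + 3 = 5, A[0][1] + B[1][2] = 9 + 10 = 19, A[0][2] + B[2][2] = 2 + -5 = -3) = -3 (attained at k = 2)
  C[1][0] = min over k of (A[1][0] + B[0][0] = 0 + 10 = 10, A[1][1] + B[1][0] = -3 + 2 = -1, A[1][2] + B[2][0] = 4 + -1 = 3) = -1 (attained at k = 1)
  C[1][1] = min over k of (A[1][0] + B[0][1] = 0 + 4 = 4, A[1][1] + B[1][1] = -3 + -1 = -4, A[1][2] + B[2][1] = 4 + 9 = 13) = -4 (attained at k = 1)
  C[1][2] = min over k of (A[1][0] + B[0][2] = 0 + 3 = 3, A[1][1] + B[1][2] = -3 + 10 = 7, A[1][2] + B[2][2] = 4 + -5 = -1) = -1 (attained at k = 2)
  C[2][0] = min over k of (A[2][0] + B[0][0] = -1 + 10 = 9, A[2][1] + B[1][0] = -4 + 2 = -2, A[2][2] + B[2][0] = 0 + -1 = -1) = -2 (attained at k = 1)
  C[2][1] = min over k of (A[2][0] + B[0][1] = -1 + 4 = 3, A[2][1] + B[1][1] = -4 + -1 = -5, A[2][2] + B[2][1] = 0 + 9 = 9) = -5 (attained at k = 1)
  C[2][2] = min over k of (A[2][0] + B[0][2] = -1 + 3 = 2, A[2][1] + B[1][2] = -4 + 10 = 6, A[2][2] + B[2][2] = 0 + -5 = -5) = -5 (attained at k = 2)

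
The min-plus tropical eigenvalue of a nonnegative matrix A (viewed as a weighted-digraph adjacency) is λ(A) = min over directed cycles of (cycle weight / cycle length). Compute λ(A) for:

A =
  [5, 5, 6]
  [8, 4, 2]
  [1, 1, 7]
λ(A) = 3/2

Enumerate directed cycles and compute their means (weight / length). Sample:
  cycle 0 → 0: weight = 5, length = 1, mean = 5/1 ≈ 5.000
  cycle 1 → 1: weight = 4, length = 1, mean = 4/1 ≈ 4.000
  cycle 2 → 2: weight = 7, length = 1, mean = 7/1 ≈ 7.000
  cycle 0 → 1 → 0: weight = 13, length = 2, mean = 13/2 ≈ 6.500
  cycle 0 → 2 → 0: weight = 7, length = 2, mean = 7/2 ≈ 3.500
  cycle 1 → 0 → 1: weight = 13, length = 2, mean = 13/2 ≈ 6.500
Minimum mean = 1.500, attained e.g. along the cycle 1 → 2 → 1 with weight 3 and length 2. So λ(A) = 3/2 = 3/2.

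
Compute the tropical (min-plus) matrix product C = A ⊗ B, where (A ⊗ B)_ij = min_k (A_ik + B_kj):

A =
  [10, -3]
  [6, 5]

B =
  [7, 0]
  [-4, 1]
A ⊗ B =
  [-7, -2]
  [1, 6]

Apply the min-plus product entry-by-entry:
  C[0][0] = min over k of (A[0][0] + B[0][0] = 10 + 7 = 17, A[0][1] + B[1][0] = -3 + -4 = -7) = -7 (attained at k = 1)
  C[0][1] = min over k of (A[0][0] + B[0][1] = 10 + 0 = 10, A[0][1] + B[1][1] = -3 + 1 = -2) = -2 (attained at k = 1)
  C[1][0] = min over k of (A[1][0] + B[0][0] = 6 + 7 = 13, A[1][1] + B[1][0] = 5 + -4 = 1) = 1 (attained at k = 1)
  C[1][1] = min over k of (A[1][0] + B[0][1] = 6 + 0 = 6, A[1][1] + B[1][1] = 5 + 1 = 6) = 6 (attained at k = 0)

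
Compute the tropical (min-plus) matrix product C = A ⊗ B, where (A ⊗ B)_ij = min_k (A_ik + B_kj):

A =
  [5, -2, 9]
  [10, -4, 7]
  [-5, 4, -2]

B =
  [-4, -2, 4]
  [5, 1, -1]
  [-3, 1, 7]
A ⊗ B =
  [1, -1, -3]
  [1, -3, -5]
  [-9, -7, -1]

Apply the min-plus product entry-by-entry:
  C[0][0] = min over k of (A[0][0] + B[0][0] = 5 + -4 = 1, A[0][1] + B[1][0] = -2 + 5 = 3, A[0][2] + B[2][0] = 9 + -3 = 6) = 1 (attained at k = 0)
  C[0][1] = min over k of (A[0][0] + B[0][1] = 5 + -2 = 3, A[0][1] + B[1][1] = -2 + 1 = -1, A[0][2] + B[2][1] = 9 + 1 = 10) = -1 (attained at k = 1)
  C[0][2] = min over k of (A[0][0] + B[0][2] = 5 + 4 = 9, A[0][1] + B[1][2] = -2 + -1 = -3, A[0][2] + B[2][2] = 9 + 7 = 16) = -3 (attained at k = 1)
  C[1][0] = min over k of (A[1][0] + B[0][0] = 10 + -4 = 6, A[1][1] + B[1][0] = -4 + 5 = 1, A[1][2] + B[2][0] = 7 + -3 = 4) = 1 (attained at k = 1)
  C[1][1] = min over k of (A[1][0] + B[0][1] = 10 + -2 = 8, A[1][1] + B[1][1] = -4 + 1 = -3, A[1][2] + B[2][1] = 7 + 1 = 8) = -3 (attained at k = 1)
  C[1][2] = min over k of (A[1][0] + B[0][2] = 10 + 4 = 14, A[1][1] + B[1][2] = -4 + -1 = -5, A[1][2] + B[2][2] = 7 + 7 = 14) = -5 (attained at k = 1)
  C[2][0] = min over k of (A[2][0] + B[0][0] = -5 + -4 = -9, A[2][1] + B[1][0] = 4 + 5 = 9, A[2][2] + B[2][0] = -2 + -3 = -5) = -9 (attained at k = 0)
  C[2][1] = min over k of (A[2][0] + B[0][1] = -5 + -2 = -7, A[2][1] + B[1][1] = 4 + 1 = 5, A[2][2] + B[2][1] = -2 + 1 = -1) = -7 (attained at k = 0)
  C[2][2] = min over k of (A[2][0] + B[0][2] = -5 + 4 = -1, A[2][1] + B[1][2] = 4 + -1 = 3, A[2][2] + B[2][2] = -2 + 7 = 5) = -1 (attained at k = 0)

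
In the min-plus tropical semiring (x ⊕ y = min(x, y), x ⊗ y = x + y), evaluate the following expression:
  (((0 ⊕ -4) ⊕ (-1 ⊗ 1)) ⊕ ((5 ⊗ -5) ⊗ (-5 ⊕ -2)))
(((0 ⊕ -4) ⊕ (-1 ⊗ 1)) ⊕ ((5 ⊗ -5) ⊗ (-5 ⊕ -2))) = -5

Expand innermost to outermost. Recall ⊕ takes the minimum of its arguments and ⊗ takes their sum. Working out the expression (((0 ⊕ -4) ⊕ (-1 ⊗ 1)) ⊕ ((5 ⊗ -5) ⊗ (-5 ⊕ -2))) gives -5.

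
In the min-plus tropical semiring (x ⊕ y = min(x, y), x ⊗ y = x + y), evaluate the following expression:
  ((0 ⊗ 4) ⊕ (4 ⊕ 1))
((0 ⊗ 4) ⊕ (4 ⊕ 1)) = 1

Expand innermost to outermost. Recall ⊕ takes the minimum of its arguments and ⊗ takes their sum. Working out the expression ((0 ⊗ 4) ⊕ (4 ⊕ 1)) gives 1.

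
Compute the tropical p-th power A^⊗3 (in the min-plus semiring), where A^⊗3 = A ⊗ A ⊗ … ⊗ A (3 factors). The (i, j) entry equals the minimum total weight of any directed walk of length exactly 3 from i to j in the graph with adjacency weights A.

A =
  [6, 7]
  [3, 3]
A^⊗3 =
  [13, 13]
  [9, 9]

Each entry (A^⊗3)_ij equals the minimum over all length-3 walks i = v_0 → v_1 → … → v_3 = j of Σ_t A[v_t][v_{t+1}]. For example, for (i, j) = (0, 1) we minimise over 4 possible intermediate vertex sequences; the minimum is 13, attained along the walk 0 → 1 → 1 → 1.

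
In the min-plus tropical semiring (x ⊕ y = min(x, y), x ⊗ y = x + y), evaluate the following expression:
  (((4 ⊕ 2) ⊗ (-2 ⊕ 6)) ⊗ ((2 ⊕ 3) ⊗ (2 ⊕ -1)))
(((4 ⊕ 2) ⊗ (-2 ⊕ 6)) ⊗ ((2 ⊕ 3) ⊗ (2 ⊕ -1))) = 1

Expand innermost to outermost. Recall ⊕ takes the minimum of its arguments and ⊗ takes their sum. Working out the expression (((4 ⊕ 2) ⊗ (-2 ⊕ 6)) ⊗ ((2 ⊕ 3) ⊗ (2 ⊕ -1))) gives 1.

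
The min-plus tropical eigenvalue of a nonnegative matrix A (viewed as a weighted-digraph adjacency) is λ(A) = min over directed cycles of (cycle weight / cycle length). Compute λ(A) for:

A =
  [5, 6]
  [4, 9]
λ(A) = 5

Enumerate directed cycles and compute their means (weight / length). Sample:
  cycle 0 → 0: weight = 5, length = 1, mean = 5/1 ≈ 5.000
  cycle 1 → 1: weight = 9, length = 1, mean = 9/1 ≈ 9.000
  cycle 0 → 1 → 0: weight = 10, length = 2, mean = 10/2 ≈ 5.000
  cycle 1 → 0 → 1: weight = 10, length = 2, mean = 10/2 ≈ 5.000
Minimum mean = 5.000, attained e.g. along the cycle 0 → 0 with weight 5 and length 1. So λ(A) = 5/1 = 5.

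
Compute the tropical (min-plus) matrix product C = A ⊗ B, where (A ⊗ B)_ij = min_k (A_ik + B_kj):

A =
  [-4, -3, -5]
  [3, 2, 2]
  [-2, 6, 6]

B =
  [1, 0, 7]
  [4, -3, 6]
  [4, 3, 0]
A ⊗ B =
  [-3, -6, -5]
  [4, -1, 2]
  [-1, -2, 5]

Apply the min-plus product entry-by-entry:
  C[0][0] = min over k of (A[0][0] + B[0][0] = -4 + 1 = -3, A[0][1] + B[1][0] = -3 + 4 = 1, A[0][2] + B[2][0] = -5 + 4 = -1) = -3 (attained at k = 0)
  C[0][1] = min over k of (A[0][0] + B[0][1] = -4 + 0 = -4, A[0][1] + B[1][1] = -3 + -3 = -6, A[0][2] + B[2][1] = -5 + 3 = -2) = -6 (attained at k = 1)
  C[0][2] = min over k of (A[0][0] + B[0][2] = -4 + 7 = 3, A[0][1] + B[1][2] = -3 + 6 = 3, A[0][2] + B[2][2] = -5 + 0 = -5) = -5 (attained at k = 2)
  C[1][0] = min over k of (A[1][0] + B[0][0] = 3 + 1 = 4, A[1][1] + B[1][0] = 2 + 4 = 6, A[1][2] + B[2][0] = 2 + 4 = 6) = 4 (attained at k = 0)
  C[1][1] = min over k of (A[1][0] + B[0][1] = 3 + 0 = 3, A[1][1] + B[1][1] = 2 + -3 = -1, A[1][2] + B[2][1] = 2 + 3 = 5) = -1 (attained at k = 1)
  C[1][2] = min over k of (A[1][0] + B[0][2] = 3 + 7 = 10, A[1][1] + B[1][2] = 2 + 6 = 8, A[1][2] + B[2][2] = 2 + 0 = 2) = 2 (attained at k = 2)
  C[2][0] = min over k of (A[2][0] + B[0][0] = -2 + 1 = -1, A[2][1] + B[1][0] = 6 + 4 = 10, A[2][2] + B[2][0] = 6 + 4 = 10) = -1 (attained at k = 0)
  C[2][1] = min over k of (A[2][0] + B[0][1] = -2 + 0 = -2, A[2][1] + B[1][1] = 6 + -3 = 3, A[2][2] + B[2][1] = 6 + 3 = 9) = -2 (attained at k = 0)
  C[2][2] = min over k of (A[2][0] + B[0][2] = -2 + 7 = 5, A[2][1] + B[1][2] = 6 + 6 = 12, A[2][2] + B[2][2] = 6 + 0 = 6) = 5 (attained at k = 0)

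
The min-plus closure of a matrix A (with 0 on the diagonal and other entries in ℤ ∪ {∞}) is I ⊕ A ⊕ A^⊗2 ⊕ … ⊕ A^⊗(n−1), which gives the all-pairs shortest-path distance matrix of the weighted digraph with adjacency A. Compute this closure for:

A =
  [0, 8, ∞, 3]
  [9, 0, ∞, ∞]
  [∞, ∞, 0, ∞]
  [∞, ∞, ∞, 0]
Closure =
  [0, 8, ∞, 3]
  [9, 0, ∞, 12]
  [∞, ∞, 0, ∞]
  [∞, ∞, ∞, 0]

This is the Floyd-Warshall all-pairs shortest-path computation. For each intermediate vertex k = 0, 1, …, 3, update dist[i][j] ← min(dist[i][j], dist[i][k] + dist[k][j]). The final matrix gives, for each (i, j), the minimum total weight of any directed path from i to j (possibly empty when i = j).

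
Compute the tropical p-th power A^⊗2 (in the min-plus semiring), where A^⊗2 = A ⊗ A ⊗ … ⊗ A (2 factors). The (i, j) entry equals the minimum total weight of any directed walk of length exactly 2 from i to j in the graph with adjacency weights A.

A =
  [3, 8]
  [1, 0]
A^⊗2 =
  [6, 8]
  [1, 0]

Each entry (A^⊗2)_ij equals the minimum over all length-2 walks i = v_0 → v_1 → … → v_2 = j of Σ_t A[v_t][v_{t+1}]. For example, for (i, j) = (0, 1) we minimise over 2 possible intermediate vertex sequences; the minimum is 8, attained along the walk 0 → 1 → 1.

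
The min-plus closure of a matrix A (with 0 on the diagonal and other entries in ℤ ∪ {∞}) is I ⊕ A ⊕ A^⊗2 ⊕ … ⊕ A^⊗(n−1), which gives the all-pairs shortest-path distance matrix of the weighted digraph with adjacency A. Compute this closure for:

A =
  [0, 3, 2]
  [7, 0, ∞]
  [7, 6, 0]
Closure =
  [0, 3, 2]
  [7, 0, 9]
  [7, 6, 0]

This is the Floyd-Warshall all-pairs shortest-path computation. For each intermediate vertex k = 0, 1, …, 2, update dist[i][j] ← min(dist[i][j], dist[i][k] + dist[k][j]). The final matrix gives, for each (i, j), the minimum total weight of any directed path from i to j (possibly empty when i = j).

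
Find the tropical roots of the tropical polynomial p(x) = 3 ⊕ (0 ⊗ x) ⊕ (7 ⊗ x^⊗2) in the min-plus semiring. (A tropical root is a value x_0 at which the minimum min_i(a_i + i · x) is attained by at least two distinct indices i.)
Roots: {-7, 3}

Each tropical root is a break point of the lower envelope of the lines y = a_i + i · x (there are 3 lines, with slopes 0, 1, ..., 2). Only the lines that attain the minimum somewhere contribute to roots; other lines are dominated. Here the surviving (envelope) indices are i = 2, i = 1, i = 0.
Intersections between consecutive envelope lines give the roots: for adjacent envelope indices i < j the intersection is x = (a_i − a_j) / (j − i). Reading off the sorted break points: {-7, 3}.
Verification: at each break x_0, at least two indices attain the minimum of min_i(a_i + i · x_0).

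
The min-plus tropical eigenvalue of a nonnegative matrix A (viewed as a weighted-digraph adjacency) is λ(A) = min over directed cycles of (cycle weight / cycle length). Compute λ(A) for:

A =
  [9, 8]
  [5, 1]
λ(A) = 1

Enumerate directed cycles and compute their means (weight / length). Sample:
  cycle 0 → 0: weight = 9, length = 1, mean = 9/1 ≈ 9.000
  cycle 1 → 1: weight = 1, length = 1, mean = 1/1 ≈ 1.000
  cycle 0 → 1 → 0: weight = 13, length = 2, mean = 13/2 ≈ 6.500
  cycle 1 → 0 → 1: weight = 13, length = 2, mean = 13/2 ≈ 6.500
Minimum mean = 1.000, attained e.g. along the cycle 1 → 1 with weight 1 and length 1. So λ(A) = 1/1 = 1.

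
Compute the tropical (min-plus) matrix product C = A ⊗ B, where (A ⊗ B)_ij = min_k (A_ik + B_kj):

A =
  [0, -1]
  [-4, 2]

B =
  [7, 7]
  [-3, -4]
A ⊗ B =
  [-4, -5]
  [-1, -2]

Apply the min-plus product entry-by-entry:
  C[0][0] = min over k of (A[0][0] + B[0][0] = 0 + 7 = 7, A[0][1] + B[1][0] = -1 + -3 = -4) = -4 (attained at k = 1)
  C[0][1] = min over k of (A[0][0] + B[0][1] = 0 + 7 = 7, A[0][1] + B[1][1] = -1 + -4 = -5) = -5 (attained at k = 1)
  C[1][0] = min over k of (A[1][0] + B[0][0] = -4 + 7 = 3, A[1][1] + B[1][0] = 2 + -3 = -1) = -1 (attained at k = 1)
  C[1][1] = min over k of (A[1][0] + B[0][1] = -4 + 7 = 3, A[1][1] + B[1][1] = 2 + -4 = -2) = -2 (attained at k = 1)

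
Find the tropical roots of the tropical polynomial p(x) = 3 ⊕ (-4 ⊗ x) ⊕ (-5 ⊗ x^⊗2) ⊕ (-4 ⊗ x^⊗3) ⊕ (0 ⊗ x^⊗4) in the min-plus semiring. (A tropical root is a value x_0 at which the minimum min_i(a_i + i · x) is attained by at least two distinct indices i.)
Roots: {-4, -1, 1, 7}

Each tropical root is a break point of the lower envelope of the lines y = a_i + i · x (there are 5 lines, with slopes 0, 1, ..., 4). Only the lines that attain the minimum somewhere contribute to roots; other lines are dominated. Here the surviving (envelope) indices are i = 4, i = 3, i = 2, i = 1, i = 0.
Intersections between consecutive envelope lines give the roots: for adjacent envelope indices i < j the intersection is x = (a_i − a_j) / (j − i). Reading off the sorted break points: {-4, -1, 1, 7}.
Verification: at each break x_0, at least two indices attain the minimum of min_i(a_i + i · x_0).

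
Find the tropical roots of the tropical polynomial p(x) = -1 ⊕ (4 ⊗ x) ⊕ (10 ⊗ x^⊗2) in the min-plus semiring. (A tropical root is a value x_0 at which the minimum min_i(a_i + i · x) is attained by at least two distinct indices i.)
Roots: {-6, -5}

Each tropical root is a break point of the lower envelope of the lines y = a_i + i · x (there are 3 lines, with slopes 0, 1, ..., 2). Only the lines that attain the minimum somewhere contribute to roots; other lines are dominated. Here the surviving (envelope) indices are i = 2, i = 1, i = 0.
Intersections between consecutive envelope lines give the roots: for adjacent envelope indices i < j the intersection is x = (a_i − a_j) / (j − i). Reading off the sorted break points: {-6, -5}.
Verification: at each break x_0, at least two indices attain the minimum of min_i(a_i + i · x_0).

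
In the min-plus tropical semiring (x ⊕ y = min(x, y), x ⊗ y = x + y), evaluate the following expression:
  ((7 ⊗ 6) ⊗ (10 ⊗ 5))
((7 ⊗ 6) ⊗ (10 ⊗ 5)) = 28

Expand innermost to outermost. Recall ⊕ takes the minimum of its arguments and ⊗ takes their sum. Working out the expression ((7 ⊗ 6) ⊗ (10 ⊗ 5)) gives 28.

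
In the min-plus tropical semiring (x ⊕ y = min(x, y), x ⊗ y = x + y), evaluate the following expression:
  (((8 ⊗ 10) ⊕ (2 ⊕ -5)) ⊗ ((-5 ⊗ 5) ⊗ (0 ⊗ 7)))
(((8 ⊗ 10) ⊕ (2 ⊕ -5)) ⊗ ((-5 ⊗ 5) ⊗ (0 ⊗ 7))) = 2

Expand innermost to outermost. Recall ⊕ takes the minimum of its arguments and ⊗ takes their sum. Working out the expression (((8 ⊗ 10) ⊕ (2 ⊕ -5)) ⊗ ((-5 ⊗ 5) ⊗ (0 ⊗ 7))) gives 2.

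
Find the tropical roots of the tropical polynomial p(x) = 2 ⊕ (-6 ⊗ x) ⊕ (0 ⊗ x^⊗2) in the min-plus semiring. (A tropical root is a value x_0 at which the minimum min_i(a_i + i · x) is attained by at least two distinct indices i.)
Roots: {-6, 8}

Each tropical root is a break point of the lower envelope of the lines y = a_i + i · x (there are 3 lines, with slopes 0, 1, ..., 2). Only the lines that attain the minimum somewhere contribute to roots; other lines are dominated. Here the surviving (envelope) indices are i = 2, i = 1, i = 0.
Intersections between consecutive envelope lines give the roots: for adjacent envelope indices i < j the intersection is x = (a_i − a_j) / (j − i). Reading off the sorted break points: {-6, 8}.
Verification: at each break x_0, at least two indices attain the minimum of min_i(a_i + i · x_0).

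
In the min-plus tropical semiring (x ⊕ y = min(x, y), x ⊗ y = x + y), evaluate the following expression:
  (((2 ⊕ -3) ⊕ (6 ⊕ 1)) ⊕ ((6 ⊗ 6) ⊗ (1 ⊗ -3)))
(((2 ⊕ -3) ⊕ (6 ⊕ 1)) ⊕ ((6 ⊗ 6) ⊗ (1 ⊗ -3))) = -3

Expand innermost to outermost. Recall ⊕ takes the minimum of its arguments and ⊗ takes their sum. Working out the expression (((2 ⊕ -3) ⊕ (6 ⊕ 1)) ⊕ ((6 ⊗ 6) ⊗ (1 ⊗ -3))) gives -3.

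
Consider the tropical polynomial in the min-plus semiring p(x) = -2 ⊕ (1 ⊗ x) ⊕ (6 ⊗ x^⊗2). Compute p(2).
p(2) = -2

A tropical monomial a ⊗ x^⊗i evaluates to a + i · x. Evaluating each term at x = 2:
  Term 0 contributes -2 + 0 · 2 = -2
  Term 1 contributes 1 + 1 · 2 = 3
  Term 2 contributes 6 + 2 · 2 = 10
p(2) = ⊕ of these = min[-2, 3, 10] = -2.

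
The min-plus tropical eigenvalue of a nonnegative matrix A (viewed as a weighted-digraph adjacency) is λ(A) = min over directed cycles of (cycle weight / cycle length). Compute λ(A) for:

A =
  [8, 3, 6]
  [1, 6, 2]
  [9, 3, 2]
λ(A) = 2

Enumerate directed cycles and compute their means (weight / length). Sample:
  cycle 0 → 0: weight = 8, length = 1, mean = 8/1 ≈ 8.000
  cycle 1 → 1: weight = 6, length = 1, mean = 6/1 ≈ 6.000
  cycle 2 → 2: weight = 2, length = 1, mean = 2/1 ≈ 2.000
  cycle 0 → 1 → 0: weight = 4, length = 2, mean = 4/2 ≈ 2.000
  cycle 0 → 2 → 0: weight = 15, length = 2, mean = 15/2 ≈ 7.500
  cycle 1 → 0 → 1: weight = 4, length = 2, mean = 4/2 ≈ 2.000
Minimum mean = 2.000, attained e.g. along the cycle 2 → 2 with weight 2 and length 1. So λ(A) = 2/1 = 2.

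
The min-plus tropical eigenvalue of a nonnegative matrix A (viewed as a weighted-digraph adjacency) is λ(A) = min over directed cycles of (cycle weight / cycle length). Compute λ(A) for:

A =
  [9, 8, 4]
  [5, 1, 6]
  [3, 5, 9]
λ(A) = 1

Enumerate directed cycles and compute their means (weight / length). Sample:
  cycle 0 → 0: weight = 9, length = 1, mean = 9/1 ≈ 9.000
  cycle 1 → 1: weight = 1, length = 1, mean = 1/1 ≈ 1.000
  cycle 2 → 2: weight = 9, length = 1, mean = 9/1 ≈ 9.000
  cycle 0 → 1 → 0: weight = 13, length = 2, mean = 13/2 ≈ 6.500
  cycle 0 → 2 → 0: weight = 7, length = 2, mean = 7/2 ≈ 3.500
  cycle 1 → 0 → 1: weight = 13, length = 2, mean = 13/2 ≈ 6.500
Minimum mean = 1.000, attained e.g. along the cycle 1 → 1 with weight 1 and length 1. So λ(A) = 1/1 = 1.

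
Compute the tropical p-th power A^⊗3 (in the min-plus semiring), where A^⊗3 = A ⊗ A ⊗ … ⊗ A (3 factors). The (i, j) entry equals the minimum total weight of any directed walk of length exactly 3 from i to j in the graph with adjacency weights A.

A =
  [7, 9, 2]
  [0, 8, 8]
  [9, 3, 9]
A^⊗3 =
  [5, 12, 11]
  [9, 5, 9]
  [10, 12, 5]

Each entry (A^⊗3)_ij equals the minimum over all length-3 walks i = v_0 → v_1 → … → v_3 = j of Σ_t A[v_t][v_{t+1}]. For example, for (i, j) = (0, 2) we minimise over 9 possible intermediate vertex sequences; the minimum is 11, attained along the walk 0 → 1 → 0 → 2.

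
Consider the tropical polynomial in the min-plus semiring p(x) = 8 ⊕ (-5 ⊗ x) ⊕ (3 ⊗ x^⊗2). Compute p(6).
p(6) = 1

A tropical monomial a ⊗ x^⊗i evaluates to a + i · x. Evaluating each term at x = 6:
  Term 0 contributes 8 + 0 · 6 = 8
  Term 1 contributes -5 + 1 · 6 = 1
  Term 2 contributes 3 + 2 · 6 = 15
p(6) = ⊕ of these = min[8, 1, 15] = 1.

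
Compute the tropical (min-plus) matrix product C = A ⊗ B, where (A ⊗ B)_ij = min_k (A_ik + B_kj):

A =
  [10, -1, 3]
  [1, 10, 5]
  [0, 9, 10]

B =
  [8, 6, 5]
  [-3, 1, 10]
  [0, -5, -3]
A ⊗ B =
  [-4, -2, 0]
  [5, 0, 2]
  [6, 5, 5]

Apply the min-plus product entry-by-entry:
  C[0][0] = min over k of (A[0][0] + B[0][0] = 10 + 8 = 18, A[0][1] + B[1][0] = -1 + -3 = -4, A[0][2] + B[2][0] = 3 + 0 = 3) = -4 (attained at k = 1)
  C[0][1] = min over k of (A[0][0] + B[0][1] = 10 + 6 = 16, A[0][1] + B[1][1] = -1 + 1 = 0, A[0][2] + B[2][1] = 3 + -5 = -2) = -2 (attained at k = 2)
  C[0][2] = min over k of (A[0][0] + B[0][2] = 10 + 5 = 15, A[0][1] + B[1][2] = -1 + 10 = 9, A[0][2] + B[2][2] = 3 + -3 = 0) = 0 (attained at k = 2)
  C[1][0] = min over k of (A[1][0] + B[0][0] = 1 + 8 = 9, A[1][1] + B[1][0] = 10 + -3 = 7, A[1][2] + B[2][0] = 5 + 0 = 5) = 5 (attained at k = 2)
  C[1][1] = min over k of (A[1][0] + B[0][1] = 1 + 6 = 7, A[1][1] + B[1][1] = 10 + 1 = 11, A[1][2] + B[2][1] = 5 + -5 = 0) = 0 (attained at k = 2)
  C[1][2] = min over k of (A[1][0] + B[0][2] = 1 + 5 = 6, A[1][1] + B[1][2] = 10 + 10 = 20, A[1][2] + B[2][2] = 5 + -3 = 2) = 2 (attained at k = 2)
  C[2][0] = min over k of (A[2][0] + B[0][0] = 0 + 8 = 8, A[2][1] + B[1][0] = 9 + -3 = 6, A[2][2] + B[2][0] = 10 + 0 = 10) = 6 (attained at k = 1)
  C[2][1] = min over k of (A[2][0] + B[0][1] = 0 + 6 = 6, A[2][1] + B[1][1] = 9 + 1 = 10, A[2][2] + B[2][1] = 10 + -5 = 5) = 5 (attained at k = 2)
  C[2][2] = min over k of (A[2][0] + B[0][2] = 0 + 5 = 5, A[2][1] + B[1][2] = 9 + 10 = 19, A[2][2] + B[2][2] = 10 + -3 = 7) = 5 (attained at k = 0)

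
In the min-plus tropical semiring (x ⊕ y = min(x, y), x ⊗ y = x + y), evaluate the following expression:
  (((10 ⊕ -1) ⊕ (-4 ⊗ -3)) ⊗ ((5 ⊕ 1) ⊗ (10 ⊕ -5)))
(((10 ⊕ -1) ⊕ (-4 ⊗ -3)) ⊗ ((5 ⊕ 1) ⊗ (10 ⊕ -5))) = -11

Expand innermost to outermost. Recall ⊕ takes the minimum of its arguments and ⊗ takes their sum. Working out the expression (((10 ⊕ -1) ⊕ (-4 ⊗ -3)) ⊗ ((5 ⊕ 1) ⊗ (10 ⊕ -5))) gives -11.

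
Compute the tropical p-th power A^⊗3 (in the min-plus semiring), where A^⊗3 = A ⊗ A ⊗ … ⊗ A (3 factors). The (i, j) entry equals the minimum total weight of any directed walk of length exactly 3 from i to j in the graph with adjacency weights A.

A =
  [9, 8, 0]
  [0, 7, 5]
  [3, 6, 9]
A^⊗3 =
  [6, 11, 3]
  [3, 6, 7]
  [6, 9, 6]

Each entry (A^⊗3)_ij equals the minimum over all length-3 walks i = v_0 → v_1 → … → v_3 = j of Σ_t A[v_t][v_{t+1}]. For example, for (i, j) = (0, 2) we minimise over 9 possible intermediate vertex sequences; the minimum is 3, attained along the walk 0 → 2 → 0 → 2.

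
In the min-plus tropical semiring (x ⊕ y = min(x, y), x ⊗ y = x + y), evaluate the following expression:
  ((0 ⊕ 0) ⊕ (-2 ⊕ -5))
((0 ⊕ 0) ⊕ (-2 ⊕ -5)) = -5

Expand innermost to outermost. Recall ⊕ takes the minimum of its arguments and ⊗ takes their sum. Working out the expression ((0 ⊕ 0) ⊕ (-2 ⊕ -5)) gives -5.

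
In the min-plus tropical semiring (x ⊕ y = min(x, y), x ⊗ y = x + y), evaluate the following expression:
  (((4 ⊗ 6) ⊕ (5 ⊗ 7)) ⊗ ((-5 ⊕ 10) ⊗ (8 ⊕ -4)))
(((4 ⊗ 6) ⊕ (5 ⊗ 7)) ⊗ ((-5 ⊕ 10) ⊗ (8 ⊕ -4))) = 1

Expand innermost to outermost. Recall ⊕ takes the minimum of its arguments and ⊗ takes their sum. Working out the expression (((4 ⊗ 6) ⊕ (5 ⊗ 7)) ⊗ ((-5 ⊕ 10) ⊗ (8 ⊕ -4))) gives 1.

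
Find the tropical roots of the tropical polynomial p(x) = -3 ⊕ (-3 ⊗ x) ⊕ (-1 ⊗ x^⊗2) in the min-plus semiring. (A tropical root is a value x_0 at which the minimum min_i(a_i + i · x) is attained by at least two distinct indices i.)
Roots: {-2, 0}

Each tropical root is a break point of the lower envelope of the lines y = a_i + i · x (there are 3 lines, with slopes 0, 1, ..., 2). Only the lines that attain the minimum somewhere contribute to roots; other lines are dominated. Here the surviving (envelope) indices are i = 2, i = 1, i = 0.
Intersections between consecutive envelope lines give the roots: for adjacent envelope indices i < j the intersection is x = (a_i − a_j) / (j − i). Reading off the sorted break points: {-2, 0}.
Verification: at each break x_0, at least two indices attain the minimum of min_i(a_i + i · x_0).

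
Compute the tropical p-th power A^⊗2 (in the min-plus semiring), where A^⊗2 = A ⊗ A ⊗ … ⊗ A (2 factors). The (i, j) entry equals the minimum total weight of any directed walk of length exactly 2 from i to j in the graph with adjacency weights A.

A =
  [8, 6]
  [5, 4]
A^⊗2 =
  [11, 10]
  [9, 8]

Each entry (A^⊗2)_ij equals the minimum over all length-2 walks i = v_0 → v_1 → … → v_2 = j of Σ_t A[v_t][v_{t+1}]. For example, for (i, j) = (0, 1) we minimise over 2 possible intermediate vertex sequences; the minimum is 10, attained along the walk 0 → 1 → 1.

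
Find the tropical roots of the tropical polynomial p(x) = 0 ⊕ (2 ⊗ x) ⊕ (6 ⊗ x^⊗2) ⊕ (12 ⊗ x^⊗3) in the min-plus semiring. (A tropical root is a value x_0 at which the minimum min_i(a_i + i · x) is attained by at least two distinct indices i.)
Roots: {-6, -4, -2}

Each tropical root is a break point of the lower envelope of the lines y = a_i + i · x (there are 4 lines, with slopes 0, 1, ..., 3). Only the lines that attain the minimum somewhere contribute to roots; other lines are dominated. Here the surviving (envelope) indices are i = 3, i = 2, i = 1, i = 0.
Intersections between consecutive envelope lines give the roots: for adjacent envelope indices i < j the intersection is x = (a_i − a_j) / (j − i). Reading off the sorted break points: {-6, -4, -2}.
Verification: at each break x_0, at least two indices attain the minimum of min_i(a_i + i · x_0).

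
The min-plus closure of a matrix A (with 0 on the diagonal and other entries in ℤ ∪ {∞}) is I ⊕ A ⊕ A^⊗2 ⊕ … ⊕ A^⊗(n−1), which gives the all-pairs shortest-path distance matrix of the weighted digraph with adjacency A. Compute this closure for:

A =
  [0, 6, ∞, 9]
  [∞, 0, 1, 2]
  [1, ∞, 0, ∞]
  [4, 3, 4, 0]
Closure =
  [0, 6, 7, 8]
  [2, 0, 1, 2]
  [1, 7, 0, 9]
  [4, 3, 4, 0]

This is the Floyd-Warshall all-pairs shortest-path computation. For each intermediate vertex k = 0, 1, …, 3, update dist[i][j] ← min(dist[i][j], dist[i][k] + dist[k][j]). The final matrix gives, for each (i, j), the minimum total weight of any directed path from i to j (possibly empty when i = j).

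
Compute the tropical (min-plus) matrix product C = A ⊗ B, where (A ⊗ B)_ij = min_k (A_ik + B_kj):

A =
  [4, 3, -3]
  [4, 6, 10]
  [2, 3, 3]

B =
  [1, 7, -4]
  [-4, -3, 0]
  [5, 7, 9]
A ⊗ B =
  [-1, 0, 0]
  [2, 3, 0]
  [-1, 0, -2]

Apply the min-plus product entry-by-entry:
  C[0][0] = min over k of (A[0][0] + B[0][0] = 4 + 1 = 5, A[0][1] + B[1][0] = 3 + -4 = -1, A[0][2] + B[2][0] = -3 + 5 = 2) = -1 (attained at k = 1)
  C[0][1] = min over k of (A[0][0] + B[0][1] = 4 + 7 = 11, A[0][1] + B[1][1] = 3 + -3 = 0, A[0][2] + B[2][1] = -3 + 7 = 4) = 0 (attained at k = 1)
  C[0][2] = min over k of (A[0][0] + B[0][2] = 4 + -4 = 0, A[0][1] + B[1][2] = 3 + 0 = 3, A[0][2] + B[2][2] = -3 + 9 = 6) = 0 (attained at k = 0)
  C[1][0] = min over k of (A[1][0] + B[0][0] = 4 + 1 = 5, A[1][1] + B[1][0] = 6 + -4 = 2, A[1][2] + B[2][0] = 10 + 5 = 15) = 2 (attained at k = 1)
  C[1][1] = min over k of (A[1][0] + B[0][1] = 4 + 7 = 11, A[1][1] + B[1][1] = 6 + -3 = 3, A[1][2] + B[2][1] = 10 + 7 = 17) = 3 (attained at k = 1)
  C[1][2] = min over k of (A[1][0] + B[0][2] = 4 + -4 = 0, A[1][1] + B[1][2] = 6 + 0 = 6, A[1][2] + B[2][2] = 10 + 9 = 19) = 0 (attained at k = 0)
  C[2][0] = min over k of (A[2][0] + B[0][0] = 2 + 1 = 3, A[2][1] + B[1][0] = 3 + -4 = -1, A[2][2] + B[2][0] = 3 + 5 = 8) = -1 (attained at k = 1)
  C[2][1] = min over k of (A[2][0] + B[0][1] = 2 + 7 = 9, A[2][1] + B[1][1] = 3 + -3 = 0, A[2][2] + B[2][1] = 3 + 7 = 10) = 0 (attained at k = 1)
  C[2][2] = min over k of (A[2][0] + B[0][2] = 2 + -4 = -2, A[2][1] + B[1][2] = 3 + 0 = 3, A[2][2] + B[2][2] = 3 + 9 = 12) = -2 (attained at k = 0)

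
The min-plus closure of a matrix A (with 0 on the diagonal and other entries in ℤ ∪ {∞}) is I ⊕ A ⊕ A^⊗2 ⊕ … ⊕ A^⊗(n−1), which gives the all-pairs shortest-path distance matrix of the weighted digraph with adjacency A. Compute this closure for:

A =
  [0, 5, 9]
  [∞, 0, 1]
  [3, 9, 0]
Closure =
  [0, 5, 6]
  [4, 0, 1]
  [3, 8, 0]

This is the Floyd-Warshall all-pairs shortest-path computation. For each intermediate vertex k = 0, 1, …, 2, update dist[i][j] ← min(dist[i][j], dist[i][k] + dist[k][j]). The final matrix gives, for each (i, j), the minimum total weight of any directed path from i to j (possibly empty when i = j).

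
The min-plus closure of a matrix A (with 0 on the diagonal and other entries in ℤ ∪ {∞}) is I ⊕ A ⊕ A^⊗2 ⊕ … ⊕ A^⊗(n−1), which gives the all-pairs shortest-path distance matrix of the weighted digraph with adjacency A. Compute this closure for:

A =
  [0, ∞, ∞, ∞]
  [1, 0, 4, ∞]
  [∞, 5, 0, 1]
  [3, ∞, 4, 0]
Closure =
  [0, ∞, ∞, ∞]
  [1, 0, 4, 5]
  [4, 5, 0, 1]
  [3, 9, 4, 0]

This is the Floyd-Warshall all-pairs shortest-path computation. For each intermediate vertex k = 0, 1, …, 3, update dist[i][j] ← min(dist[i][j], dist[i][k] + dist[k][j]). The final matrix gives, for each (i, j), the minimum total weight of any directed path from i to j (possibly empty when i = j).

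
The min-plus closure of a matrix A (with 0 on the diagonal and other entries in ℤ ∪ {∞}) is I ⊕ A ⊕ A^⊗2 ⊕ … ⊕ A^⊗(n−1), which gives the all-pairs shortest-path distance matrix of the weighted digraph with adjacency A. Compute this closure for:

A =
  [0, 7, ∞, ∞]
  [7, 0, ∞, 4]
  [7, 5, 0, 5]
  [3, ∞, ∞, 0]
Closure =
  [0, 7, ∞, 11]
  [7, 0, ∞, 4]
  [7, 5, 0, 5]
  [3, 10, ∞, 0]

This is the Floyd-Warshall all-pairs shortest-path computation. For each intermediate vertex k = 0, 1, …, 3, update dist[i][j] ← min(dist[i][j], dist[i][k] + dist[k][j]). The final matrix gives, for each (i, j), the minimum total weight of any directed path from i to j (possibly empty when i = j).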